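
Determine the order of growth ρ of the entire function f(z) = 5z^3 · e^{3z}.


M(r) = max_{|z|=r} |5|·|z|^3·|e^{3z}| = 5·r^3 · e^{3r^1} (the factors attain their maxima compatibly on |z|=r). Then log M(r) = log 5 + 3·log r + 3r^1, dominated by the last term, so log log M(r) ~ 1·log r. The polynomial factor 5z^3 contributes only a log r term and does not affect the order. ρ = 1.
Therefore ρ = 1.

Order ρ = 1.


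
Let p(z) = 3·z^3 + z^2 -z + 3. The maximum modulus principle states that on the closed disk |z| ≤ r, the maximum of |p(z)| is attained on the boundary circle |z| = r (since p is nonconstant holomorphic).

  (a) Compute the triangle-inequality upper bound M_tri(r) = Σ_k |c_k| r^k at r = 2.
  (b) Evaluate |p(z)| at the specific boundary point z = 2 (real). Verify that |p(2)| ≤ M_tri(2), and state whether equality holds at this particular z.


Coefficients: c_0 = 3, c_1 = -1, c_2 = 1, c_3 = 3. Radius r = 2.
Part (a). Triangle bound: M_tri(r) = Σ_k |c_k| r^k
  = |3|·2^0 + |-1|·2^1 + |1|·2^2 + |3|·2^3
  = 3 + 2 + 4 + 24 = 33.
This bounds M(r) := max_{|z|=r} |p(z)| from above; equality holds iff all terms c_k z^k can be made to align in phase at a single z on |z|=r.
Part (b). At z = 2 (real, on the circle |z| = r):
  p(2) = (3)·2^0 + (-1)·2^1 + (1)·2^2 + (3)·2^3 = 29.
  |p(2)| = 29.
Check: |p(2)| = 29 ≤ 33 = M_tri(2). ✓ Equality does not hold at z = 2 (the coefficients have mixed signs, so the terms do not all align in phase there).

M_tri(2) = 33; |p(2)| = 29; equality at z=2: no.


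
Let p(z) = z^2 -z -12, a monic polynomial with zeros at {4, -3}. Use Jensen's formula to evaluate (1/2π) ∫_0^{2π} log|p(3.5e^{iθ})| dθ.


Zeros: -3, 4; r = 3.5.
Inside |z| < r: -3. Outside (|z| ≥ r): 4.
p(0) = -12, so log|p(0)| = log(12) = 2.4849.
Apply Jensen: I(r) = log|p(0)| + Σ_k log(r/|z_k|), summed over zeros inside |z| < r.
  log(r/|z_k|) for z_k = -3: log(3.5/3) = 0.1542
  Outside zeros (4) contribute nothing to the Jensen sum.
Sum over inside zeros: 0.1542.
I(r) = log|p(0)| + (inside sum) = 2.4849 + 0.1542 = 2.6391.
Note: since some zeros are outside |z| ≤ r, the simplified n·log(r) form does NOT apply — only the inside zeros contribute.

I(r) ≈ 2.6391.


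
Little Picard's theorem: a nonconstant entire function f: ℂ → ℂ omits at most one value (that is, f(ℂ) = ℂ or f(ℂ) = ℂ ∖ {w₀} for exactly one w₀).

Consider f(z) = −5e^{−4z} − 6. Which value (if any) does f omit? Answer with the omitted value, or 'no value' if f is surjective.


Little Picard bounds the complement of f(ℂ) to at most one point.
e^{−4z} is never zero on ℂ, so -5·e^{−4z} takes every value in ℂ ∖ {0}. Adding -6 shifts the range to ℂ ∖ {-6}. Thus f omits exactly the value -6.

Omitted value: -6.


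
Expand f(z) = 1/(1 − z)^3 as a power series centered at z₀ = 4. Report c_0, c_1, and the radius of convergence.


Let w = z − z₀, so z = z₀ + w.
Then 1 − z = 1 − (z₀ + w) = (1 − z₀) − w = -3 − w.
f(z) = 1/(-3 − w)^3 = (1/(-3)^3) · (1 − w/(-3))^{−3}.
By the binomial series (1−u)^{−3} = Σ_{n≥0} C(n+2, 2) u^n for |u|<1, with u = w/(-3):
  c_n = C(n+2, 2) / (-3)^(n+3).
  c_0 = 1/(-3)^3 = -1/27.
  c_1 = 3/(-3)^4 = 1/27.
The series is valid for |w/d| < 1, i.e. |z − z₀| < |d|.
Radius of convergence: R = |1 − z₀| = |-3| = 3 (distance from z₀ to the singularity z = 1).

c_0 = -1/27, c_1 = 1/27; R = 3.


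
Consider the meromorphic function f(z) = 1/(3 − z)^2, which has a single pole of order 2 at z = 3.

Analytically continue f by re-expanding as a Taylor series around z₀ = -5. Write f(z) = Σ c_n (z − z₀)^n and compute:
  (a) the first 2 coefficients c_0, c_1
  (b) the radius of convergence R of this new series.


Let w = z − z₀, so z = z₀ + w.
Then 3 − z = 3 − (z₀ + w) = (3 − z₀) − w = 8 − w.
f(z) = 1/(8 − w)^2 = (1/(8)^2) · (1 − w/(8))^{−2}.
By the binomial series (1−u)^{−2} = Σ_{n≥0} C(n+1, 1) u^n for |u|<1, with u = w/(8):
  c_n = C(n+1, 1) / (8)^(n+2).
  c_0 = 1/(8)^2 = 1/64.
  c_1 = 2/(8)^3 = 1/256.
The series is valid for |w/d| < 1, i.e. |z − z₀| < |d|.
Radius of convergence: R = |3 − z₀| = |8| = 8 (distance from z₀ to the singularity z = 3).

c_0 = 1/64, c_1 = 1/256; R = 8.


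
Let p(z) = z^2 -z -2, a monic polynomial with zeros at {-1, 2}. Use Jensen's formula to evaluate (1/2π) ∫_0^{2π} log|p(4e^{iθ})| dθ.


Zeros: -1, 2; r = 4.
Inside |z| < r: -1, 2. Outside (|z| ≥ r): ∅.
p(0) = -2, so log|p(0)| = log(2) = 0.6931.
Apply Jensen: I(r) = log|p(0)| + Σ_k log(r/|z_k|), summed over zeros inside |z| < r.
  log(r/|z_k|) for z_k = -1: log(4/1) = 1.3863
  log(r/|z_k|) for z_k = 2: log(4/2) = 0.6931
Sum over inside zeros: 2.0794.
I(r) = log|p(0)| + (inside sum) = 0.6931 + 2.0794 = 2.7726.
Closed form (all zeros inside, monic): I(r) = n·log(r) = 2·log(4) = 2.7726. ✓

I(r) ≈ 2.7726.


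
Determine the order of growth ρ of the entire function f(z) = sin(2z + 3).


sin(w) is a linear combination of e^{iw} and e^{−iw} (or e^w, e^{−w} in the hyperbolic case), so |sin(w)| ≤ e^{|w|}. With w = 2z + 3, |w| ≤ 2|z| + 3 = 2r + 3 on |z| = r, giving M(r) ≤ e^{2r + 3}, so ρ ≤ 1. On a suitable ray (z = it for sin/cos; z = t for sinh/cosh, t real → ∞), |sin(2z + 3)| grows like e^{2|t|}/2, so ρ ≥ 1. Hence ρ = 1.
Therefore ρ = 1.

Order ρ = 1.


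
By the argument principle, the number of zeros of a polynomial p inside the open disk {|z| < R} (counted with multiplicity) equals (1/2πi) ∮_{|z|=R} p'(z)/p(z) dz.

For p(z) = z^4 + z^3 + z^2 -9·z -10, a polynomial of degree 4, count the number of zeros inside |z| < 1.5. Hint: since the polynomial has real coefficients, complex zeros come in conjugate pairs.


The zeros of p are: (-1 + 2i), (-1 - 2i), -1, 2.
Their magnitudes are: 2.236, 2.236, 1, 2.
Zeros with |z| < R = 1.5: -1.
Count = 1.
By the argument principle, (1/2πi) ∮_{|z|=R} p'(z)/p(z) dz equals exactly this count.

Number of zeros inside |z| < 1.5: 1.


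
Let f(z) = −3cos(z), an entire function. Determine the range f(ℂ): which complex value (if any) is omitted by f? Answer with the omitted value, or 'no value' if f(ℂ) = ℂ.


Little Picard bounds the complement of f(ℂ) to at most one point.
cos is entire and surjective onto ℂ: for every w ∈ ℂ, cos(ζ) = w has a solution ζ ∈ ℂ (e.g., via the complex inverse arccos). With ζ = z this gives z = ζ/(1). Then -3·cos(z) takes every value in -3·ℂ = ℂ, and adding 0 is a bijection of ℂ. So f is surjective and omits no value. (Note: only on the real line is cos bounded by [−1, 1].)

Omitted value: no value.


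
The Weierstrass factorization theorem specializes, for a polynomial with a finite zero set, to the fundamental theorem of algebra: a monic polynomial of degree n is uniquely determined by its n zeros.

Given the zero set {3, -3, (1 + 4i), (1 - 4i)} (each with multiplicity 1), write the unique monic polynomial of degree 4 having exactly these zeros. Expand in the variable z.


The polynomial is p(z) = ∏_{α ∈ S} (z − α), where S = {3, -3, (1 + 4i), (1 - 4i)}.
Expanding the product yields: p(z) = z^4 -2·z^3 + 8·z^2 + 18·z -153.
Note conjugate pairs combine to real quadratics: (z − (1+4i))(z − (1−4i)) = z² − 2z + 17.
The resulting polynomial has degree 4 and real coefficients as required.

p(z) = z^4 -2·z^3 + 8·z^2 + 18·z -153.


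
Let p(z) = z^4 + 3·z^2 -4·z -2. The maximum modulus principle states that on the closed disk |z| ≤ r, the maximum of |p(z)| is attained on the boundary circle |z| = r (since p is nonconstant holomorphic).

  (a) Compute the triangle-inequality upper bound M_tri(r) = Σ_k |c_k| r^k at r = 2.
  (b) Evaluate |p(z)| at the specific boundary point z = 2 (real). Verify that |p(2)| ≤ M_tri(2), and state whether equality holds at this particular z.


Coefficients: c_0 = -2, c_1 = -4, c_2 = 3, c_3 = 0, c_4 = 1. Radius r = 2.
Part (a). Triangle bound: M_tri(r) = Σ_k |c_k| r^k
  = |-2|·2^0 + |-4|·2^1 + |3|·2^2 + |0|·2^3 + |1|·2^4
  = 2 + 8 + 12 + 0 + 16 = 38.
This bounds M(r) := max_{|z|=r} |p(z)| from above; equality holds iff all terms c_k z^k can be made to align in phase at a single z on |z|=r.
Part (b). At z = 2 (real, on the circle |z| = r):
  p(2) = (-2)·2^0 + (-4)·2^1 + (3)·2^2 + (0)·2^3 + (1)·2^4 = 18.
  |p(2)| = 18.
Check: |p(2)| = 18 ≤ 38 = M_tri(2). ✓ Equality does not hold at z = 2 (the coefficients have mixed signs, so the terms do not all align in phase there).

M_tri(2) = 38; |p(2)| = 18; equality at z=2: no.


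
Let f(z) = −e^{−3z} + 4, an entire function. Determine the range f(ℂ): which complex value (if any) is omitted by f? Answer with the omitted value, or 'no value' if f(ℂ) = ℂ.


Little Picard bounds the complement of f(ℂ) to at most one point.
e^{−3z} is never zero on ℂ, so -1·e^{−3z} takes every value in ℂ ∖ {0}. Adding 4 shifts the range to ℂ ∖ {4}. Thus f omits exactly the value 4.

Omitted value: 4.


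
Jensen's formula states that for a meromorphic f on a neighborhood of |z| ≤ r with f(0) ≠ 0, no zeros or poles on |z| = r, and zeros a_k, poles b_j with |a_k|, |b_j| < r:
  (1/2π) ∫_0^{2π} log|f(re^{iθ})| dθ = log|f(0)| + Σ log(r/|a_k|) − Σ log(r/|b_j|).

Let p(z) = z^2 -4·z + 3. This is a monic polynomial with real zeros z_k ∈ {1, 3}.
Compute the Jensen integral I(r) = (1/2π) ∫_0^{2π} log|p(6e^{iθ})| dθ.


Zeros: 1, 3; r = 6.
Inside |z| < r: 1, 3. Outside (|z| ≥ r): ∅.
p(0) = 3, so log|p(0)| = log(3) = 1.0986.
Apply Jensen: I(r) = log|p(0)| + Σ_k log(r/|z_k|), summed over zeros inside |z| < r.
  log(r/|z_k|) for z_k = 1: log(6/1) = 1.7918
  log(r/|z_k|) for z_k = 3: log(6/3) = 0.6931
Sum over inside zeros: 2.4849.
I(r) = log|p(0)| + (inside sum) = 1.0986 + 2.4849 = 3.5835.
Closed form (all zeros inside, monic): I(r) = n·log(r) = 2·log(6) = 3.5835. ✓

I(r) ≈ 3.5835.


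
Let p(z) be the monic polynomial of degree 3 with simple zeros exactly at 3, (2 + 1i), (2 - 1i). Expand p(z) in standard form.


The polynomial is p(z) = ∏_{α ∈ S} (z − α), where S = {3, (2 + 1i), (2 - 1i)}.
Expanding the product yields: p(z) = z^3 -7·z^2 + 17·z -15.
Note conjugate pairs combine to real quadratics: (z − (2+1i))(z − (2−1i)) = z² − 4z + 5.
The resulting polynomial has degree 3 and real coefficients as required.

p(z) = z^3 -7·z^2 + 17·z -15.


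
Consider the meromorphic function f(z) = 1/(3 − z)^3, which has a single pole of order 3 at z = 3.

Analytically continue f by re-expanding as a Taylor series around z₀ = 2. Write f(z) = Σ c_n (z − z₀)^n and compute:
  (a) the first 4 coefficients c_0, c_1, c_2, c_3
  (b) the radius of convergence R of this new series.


Let w = z − z₀, so z = z₀ + w.
Then 3 − z = 3 − (z₀ + w) = (3 − z₀) − w = 1 − w.
f(z) = 1/(1 − w)^3 = (1/(1)^3) · (1 − w/(1))^{−3}.
By the binomial series (1−u)^{−3} = Σ_{n≥0} C(n+2, 2) u^n for |u|<1, with u = w/(1):
  c_n = C(n+2, 2) / (1)^(n+3).
  c_0 = 1/(1)^3 = 1.
  c_1 = 3/(1)^4 = 3.
  c_2 = 6/(1)^5 = 6.
  c_3 = 10/(1)^6 = 10.
The series is valid for |w/d| < 1, i.e. |z − z₀| < |d|.
Radius of convergence: R = |3 − z₀| = |1| = 1 (distance from z₀ to the singularity z = 3).

c_0 = 1, c_1 = 3, c_2 = 6, c_3 = 10; R = 1.


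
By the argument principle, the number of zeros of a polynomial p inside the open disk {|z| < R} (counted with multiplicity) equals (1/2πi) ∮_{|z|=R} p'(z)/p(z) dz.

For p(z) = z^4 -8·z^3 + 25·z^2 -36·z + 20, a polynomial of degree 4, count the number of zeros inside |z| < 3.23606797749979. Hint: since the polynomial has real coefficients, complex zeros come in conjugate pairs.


The zeros of p are: 2, (2 + 1i), (2 - 1i), 2.
Their magnitudes are: 2, 2.236, 2.236, 2.
Zeros with |z| < R = 3.23606797749979: 2, (2 + 1i), (2 - 1i), 2.
Count = 4.
By the argument principle, (1/2πi) ∮_{|z|=R} p'(z)/p(z) dz equals exactly this count.

Number of zeros inside |z| < 3.23606797749979: 4.


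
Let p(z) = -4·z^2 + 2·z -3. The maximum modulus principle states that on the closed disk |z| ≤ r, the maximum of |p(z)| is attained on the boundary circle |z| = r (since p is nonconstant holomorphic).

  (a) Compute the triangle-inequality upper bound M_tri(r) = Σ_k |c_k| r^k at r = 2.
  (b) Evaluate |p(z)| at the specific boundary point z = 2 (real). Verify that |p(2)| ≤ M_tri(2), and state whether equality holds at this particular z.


Coefficients: c_0 = -3, c_1 = 2, c_2 = -4. Radius r = 2.
Part (a). Triangle bound: M_tri(r) = Σ_k |c_k| r^k
  = |-3|·2^0 + |2|·2^1 + |-4|·2^2
  = 3 + 4 + 16 = 23.
This bounds M(r) := max_{|z|=r} |p(z)| from above; equality holds iff all terms c_k z^k can be made to align in phase at a single z on |z|=r.
Part (b). At z = 2 (real, on the circle |z| = r):
  p(2) = (-3)·2^0 + (2)·2^1 + (-4)·2^2 = -15.
  |p(2)| = 15.
Check: |p(2)| = 15 ≤ 23 = M_tri(2). ✓ Equality does not hold at z = 2 (the coefficients have mixed signs, so the terms do not all align in phase there).

M_tri(2) = 23; |p(2)| = 15; equality at z=2: no.


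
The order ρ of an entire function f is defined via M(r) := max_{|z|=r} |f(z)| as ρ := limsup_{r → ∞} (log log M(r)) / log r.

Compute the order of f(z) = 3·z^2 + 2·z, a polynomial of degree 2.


|f(z)| ≤ Σ|c_k|·r^k = O(r^2) as r → ∞. Polynomial growth is O(e^{r^ε}) for every ε > 0 (since r^2/e^{r^ε} → 0), so ρ ≤ ε for all ε > 0, i.e. ρ = 0. Every nonconstant polynomial has order 0.
Therefore ρ = 0.

Order ρ = 0.


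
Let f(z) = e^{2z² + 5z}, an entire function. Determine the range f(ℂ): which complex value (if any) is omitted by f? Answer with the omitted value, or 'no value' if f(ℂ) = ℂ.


Little Picard bounds the complement of f(ℂ) to at most one point.
The exponent g(z) = 2z² + 5z is a nonconstant polynomial, hence surjective onto ℂ. So e^{g(z)} takes every value in {e^w : w ∈ ℂ} = ℂ ∖ {0}. Adding 0 shifts the range to ℂ ∖ {0}. f omits exactly 0.

Omitted value: 0.


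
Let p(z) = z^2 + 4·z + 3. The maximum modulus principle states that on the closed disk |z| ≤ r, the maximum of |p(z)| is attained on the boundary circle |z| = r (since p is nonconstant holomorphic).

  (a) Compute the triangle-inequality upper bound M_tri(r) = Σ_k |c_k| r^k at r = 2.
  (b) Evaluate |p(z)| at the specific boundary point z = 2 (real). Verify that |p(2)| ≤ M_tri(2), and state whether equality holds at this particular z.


Coefficients: c_0 = 3, c_1 = 4, c_2 = 1. Radius r = 2.
Part (a). Triangle bound: M_tri(r) = Σ_k |c_k| r^k
  = |3|·2^0 + |4|·2^1 + |1|·2^2
  = 3 + 8 + 4 = 15.
This bounds M(r) := max_{|z|=r} |p(z)| from above; equality holds iff all terms c_k z^k can be made to align in phase at a single z on |z|=r.
Part (b). At z = 2 (real, on the circle |z| = r):
  p(2) = (3)·2^0 + (4)·2^1 + (1)·2^2 = 15.
  |p(2)| = 15.
Since all nonzero coefficients share the same sign, |p(2)| = 15 = M_tri(2); the triangle bound is attained at z = 2, so in fact M(r) = 15.

M_tri(2) = 15; |p(2)| = 15; equality at z=2: yes.


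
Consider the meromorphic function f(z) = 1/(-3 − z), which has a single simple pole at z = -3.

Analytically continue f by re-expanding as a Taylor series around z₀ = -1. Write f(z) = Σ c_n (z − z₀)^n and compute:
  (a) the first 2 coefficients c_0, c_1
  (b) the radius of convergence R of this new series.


Let w = z − z₀, so z = z₀ + w.
Then -3 − z = -3 − (z₀ + w) = (-3 − z₀) − w = -2 − w.
f(z) = 1/(-2 − w) = (1/(-2)) · 1/(1 − w/(-2)) = Σ_{n≥0} w^n / (-2)^(n+1).
So c_n = 1/(-2)^(n+1):
  c_0 = 1/(-2)^1 = -1/2.
  c_1 = 1/(-2)^2 = 1/4.
The series is valid for |w/d| < 1, i.e. |z − z₀| < |d|.
Radius of convergence: R = |-3 − z₀| = |-2| = 2 (distance from z₀ to the singularity z = -3).

c_0 = -1/2, c_1 = 1/4; R = 2.


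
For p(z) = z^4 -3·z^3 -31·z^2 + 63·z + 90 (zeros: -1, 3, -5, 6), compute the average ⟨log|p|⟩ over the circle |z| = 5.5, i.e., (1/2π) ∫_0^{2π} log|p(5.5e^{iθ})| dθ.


Zeros: -5, -1, 3, 6; r = 5.5.
Inside |z| < r: -5, -1, 3. Outside (|z| ≥ r): 6.
p(0) = 90, so log|p(0)| = log(90) = 4.4998.
Apply Jensen: I(r) = log|p(0)| + Σ_k log(r/|z_k|), summed over zeros inside |z| < r.
  log(r/|z_k|) for z_k = -1: log(5.5/1) = 1.7047
  log(r/|z_k|) for z_k = 3: log(5.5/3) = 0.6061
  log(r/|z_k|) for z_k = -5: log(5.5/5) = 0.0953
  Outside zeros (6) contribute nothing to the Jensen sum.
Sum over inside zeros: 2.4062.
I(r) = log|p(0)| + (inside sum) = 4.4998 + 2.4062 = 6.9060.
Note: since some zeros are outside |z| ≤ r, the simplified n·log(r) form does NOT apply — only the inside zeros contribute.

I(r) ≈ 6.9060.


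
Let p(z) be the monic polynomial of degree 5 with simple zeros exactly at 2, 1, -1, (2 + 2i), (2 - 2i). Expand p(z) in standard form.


The polynomial is p(z) = ∏_{α ∈ S} (z − α), where S = {2, 1, -1, (2 + 2i), (2 - 2i)}.
Expanding the product yields: p(z) = z^5 -6·z^4 + 15·z^3 -10·z^2 -16·z + 16.
Note conjugate pairs combine to real quadratics: (z − (2+2i))(z − (2−2i)) = z² − 4z + 8.
The resulting polynomial has degree 5 and real coefficients as required.

p(z) = z^5 -6·z^4 + 15·z^3 -10·z^2 -16·z + 16.


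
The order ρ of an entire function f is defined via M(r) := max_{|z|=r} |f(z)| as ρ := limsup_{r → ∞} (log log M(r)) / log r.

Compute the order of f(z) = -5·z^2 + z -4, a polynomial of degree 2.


|f(z)| ≤ Σ|c_k|·r^k = O(r^2) as r → ∞. Polynomial growth is O(e^{r^ε}) for every ε > 0 (since r^2/e^{r^ε} → 0), so ρ ≤ ε for all ε > 0, i.e. ρ = 0. Every nonconstant polynomial has order 0.
Therefore ρ = 0.

Order ρ = 0.


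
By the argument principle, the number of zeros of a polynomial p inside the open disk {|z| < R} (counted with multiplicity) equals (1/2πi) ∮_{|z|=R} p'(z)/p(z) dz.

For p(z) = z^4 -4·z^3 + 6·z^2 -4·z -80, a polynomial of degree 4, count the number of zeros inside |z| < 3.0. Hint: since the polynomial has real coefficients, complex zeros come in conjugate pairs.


The zeros of p are: 4, (1 + 3i), (1 - 3i), -2.
Their magnitudes are: 4, 3.162, 3.162, 2.
Zeros with |z| < R = 3.0: -2.
Count = 1.
By the argument principle, (1/2πi) ∮_{|z|=R} p'(z)/p(z) dz equals exactly this count.

Number of zeros inside |z| < 3.0: 1.


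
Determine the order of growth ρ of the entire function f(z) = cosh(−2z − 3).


cosh(w) is a linear combination of e^{iw} and e^{−iw} (or e^w, e^{−w} in the hyperbolic case), so |cosh(w)| ≤ e^{|w|}. With w = −2z − 3, |w| ≤ 2|z| + 3 = 2r + 3 on |z| = r, giving M(r) ≤ e^{2r + 3}, so ρ ≤ 1. On a suitable ray (z = it for sin/cos; z = t for sinh/cosh, t real → ∞), |cosh(−2z − 3)| grows like e^{2|t|}/2, so ρ ≥ 1. Hence ρ = 1.
Therefore ρ = 1.

Order ρ = 1.


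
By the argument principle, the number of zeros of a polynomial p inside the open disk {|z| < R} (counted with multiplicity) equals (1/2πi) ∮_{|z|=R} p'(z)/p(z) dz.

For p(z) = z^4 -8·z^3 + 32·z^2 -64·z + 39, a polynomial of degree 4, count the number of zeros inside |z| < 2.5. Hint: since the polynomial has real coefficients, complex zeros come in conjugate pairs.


The zeros of p are: (2 + 3i), (2 - 3i), 1, 3.
Their magnitudes are: 3.606, 3.606, 1, 3.
Zeros with |z| < R = 2.5: 1.
Count = 1.
By the argument principle, (1/2πi) ∮_{|z|=R} p'(z)/p(z) dz equals exactly this count.

Number of zeros inside |z| < 2.5: 1.


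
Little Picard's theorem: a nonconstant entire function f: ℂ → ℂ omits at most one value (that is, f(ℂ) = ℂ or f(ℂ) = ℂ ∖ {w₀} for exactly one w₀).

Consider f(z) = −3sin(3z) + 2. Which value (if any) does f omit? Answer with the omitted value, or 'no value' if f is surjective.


Little Picard bounds the complement of f(ℂ) to at most one point.
sin is entire and surjective onto ℂ: for every w ∈ ℂ, sin(ζ) = w has a solution ζ ∈ ℂ (e.g., via the complex inverse arcsin). With ζ = 3z this gives z = ζ/(3). Then -3·sin(3z) takes every value in -3·ℂ = ℂ, and adding 2 is a bijection of ℂ. So f is surjective and omits no value. (Note: only on the real line is sin bounded by [−1, 1].)

Omitted value: no value.


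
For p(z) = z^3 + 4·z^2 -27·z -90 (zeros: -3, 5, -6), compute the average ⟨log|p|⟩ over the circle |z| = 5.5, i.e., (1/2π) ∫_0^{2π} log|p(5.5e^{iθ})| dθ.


Zeros: -6, -3, 5; r = 5.5.
Inside |z| < r: -3, 5. Outside (|z| ≥ r): -6.
p(0) = -90, so log|p(0)| = log(90) = 4.4998.
Apply Jensen: I(r) = log|p(0)| + Σ_k log(r/|z_k|), summed over zeros inside |z| < r.
  log(r/|z_k|) for z_k = -3: log(5.5/3) = 0.6061
  log(r/|z_k|) for z_k = 5: log(5.5/5) = 0.0953
  Outside zeros (-6) contribute nothing to the Jensen sum.
Sum over inside zeros: 0.7014.
I(r) = log|p(0)| + (inside sum) = 4.4998 + 0.7014 = 5.2013.
Note: since some zeros are outside |z| ≤ r, the simplified n·log(r) form does NOT apply — only the inside zeros contribute.

I(r) ≈ 5.2013.


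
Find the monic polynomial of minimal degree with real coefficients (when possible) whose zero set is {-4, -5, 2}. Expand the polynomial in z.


The polynomial is p(z) = ∏_{α ∈ S} (z − α), where S = {-4, -5, 2}.
Expanding the product yields: p(z) = z^3 + 7·z^2 + 2·z -40.
The resulting polynomial has degree 3 and real coefficients as required.

p(z) = z^3 + 7·z^2 + 2·z -40.


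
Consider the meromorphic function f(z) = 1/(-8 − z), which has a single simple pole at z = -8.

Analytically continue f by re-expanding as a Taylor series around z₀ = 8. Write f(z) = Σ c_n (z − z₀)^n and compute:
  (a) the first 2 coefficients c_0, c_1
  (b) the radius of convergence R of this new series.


Let w = z − z₀, so z = z₀ + w.
Then -8 − z = -8 − (z₀ + w) = (-8 − z₀) − w = -16 − w.
f(z) = 1/(-16 − w) = (1/(-16)) · 1/(1 − w/(-16)) = Σ_{n≥0} w^n / (-16)^(n+1).
So c_n = 1/(-16)^(n+1):
  c_0 = 1/(-16)^1 = -1/16.
  c_1 = 1/(-16)^2 = 1/256.
The series is valid for |w/d| < 1, i.e. |z − z₀| < |d|.
Radius of convergence: R = |-8 − z₀| = |-16| = 16 (distance from z₀ to the singularity z = -8).

c_0 = -1/16, c_1 = 1/256; R = 16.


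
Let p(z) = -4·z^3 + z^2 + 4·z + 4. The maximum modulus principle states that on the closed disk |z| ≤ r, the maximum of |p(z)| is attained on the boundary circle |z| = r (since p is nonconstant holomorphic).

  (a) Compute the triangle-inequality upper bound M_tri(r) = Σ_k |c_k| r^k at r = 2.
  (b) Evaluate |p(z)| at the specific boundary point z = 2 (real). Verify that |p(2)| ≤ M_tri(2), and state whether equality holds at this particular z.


Coefficients: c_0 = 4, c_1 = 4, c_2 = 1, c_3 = -4. Radius r = 2.
Part (a). Triangle bound: M_tri(r) = Σ_k |c_k| r^k
  = |4|·2^0 + |4|·2^1 + |1|·2^2 + |-4|·2^3
  = 4 + 8 + 4 + 32 = 48.
This bounds M(r) := max_{|z|=r} |p(z)| from above; equality holds iff all terms c_k z^k can be made to align in phase at a single z on |z|=r.
Part (b). At z = 2 (real, on the circle |z| = r):
  p(2) = (4)·2^0 + (4)·2^1 + (1)·2^2 + (-4)·2^3 = -16.
  |p(2)| = 16.
Check: |p(2)| = 16 ≤ 48 = M_tri(2). ✓ Equality does not hold at z = 2 (the coefficients have mixed signs, so the terms do not all align in phase there).

M_tri(2) = 48; |p(2)| = 16; equality at z=2: no.


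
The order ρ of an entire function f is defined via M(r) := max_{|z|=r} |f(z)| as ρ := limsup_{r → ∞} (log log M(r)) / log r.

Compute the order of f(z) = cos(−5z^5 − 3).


Write cos(w) = (e^{iw} ± e^{−iw})/(2 or 2i), so |cos(w)| ≤ e^{|w|}. With w = −5z^5 − 3, |w| ≤ 5r^5 + 3 on |z|=r, giving M(r) ≤ e^{5r^5 + 3} and ρ ≤ 5. For the lower bound, choose z on |z|=r with -5z^5 purely imaginary of modulus 5r^5; then |cos(−5z^5 − 3)| grows like e^{5r^5}/2, so ρ ≥ 5. Hence ρ = 5.
Therefore ρ = 5.

Order ρ = 5.


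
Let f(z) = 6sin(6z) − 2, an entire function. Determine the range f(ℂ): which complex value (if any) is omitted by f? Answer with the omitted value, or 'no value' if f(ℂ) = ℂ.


Little Picard bounds the complement of f(ℂ) to at most one point.
sin is entire and surjective onto ℂ: for every w ∈ ℂ, sin(ζ) = w has a solution ζ ∈ ℂ (e.g., via the complex inverse arcsin). With ζ = 6z this gives z = ζ/(6). Then 6·sin(6z) takes every value in 6·ℂ = ℂ, and adding -2 is a bijection of ℂ. So f is surjective and omits no value. (Note: only on the real line is sin bounded by [−1, 1].)

Omitted value: no value.


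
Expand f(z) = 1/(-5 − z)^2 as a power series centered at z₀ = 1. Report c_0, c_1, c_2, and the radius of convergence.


Let w = z − z₀, so z = z₀ + w.
Then -5 − z = -5 − (z₀ + w) = (-5 − z₀) − w = -6 − w.
f(z) = 1/(-6 − w)^2 = (1/(-6)^2) · (1 − w/(-6))^{−2}.
By the binomial series (1−u)^{−2} = Σ_{n≥0} C(n+1, 1) u^n for |u|<1, with u = w/(-6):
  c_n = C(n+1, 1) / (-6)^(n+2).
  c_0 = 1/(-6)^2 = 1/36.
  c_1 = 2/(-6)^3 = -1/108.
  c_2 = 3/(-6)^4 = 1/432.
The series is valid for |w/d| < 1, i.e. |z − z₀| < |d|.
Radius of convergence: R = |-5 − z₀| = |-6| = 6 (distance from z₀ to the singularity z = -5).

c_0 = 1/36, c_1 = -1/108, c_2 = 1/432; R = 6.


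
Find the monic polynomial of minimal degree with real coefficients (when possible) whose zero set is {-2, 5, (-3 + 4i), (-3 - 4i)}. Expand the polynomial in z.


The polynomial is p(z) = ∏_{α ∈ S} (z − α), where S = {-2, 5, (-3 + 4i), (-3 - 4i)}.
Expanding the product yields: p(z) = z^4 + 3·z^3 -3·z^2 -135·z -250.
Note conjugate pairs combine to real quadratics: (z − (-3+4i))(z − (-3−4i)) = z² + 6z + 25.
The resulting polynomial has degree 4 and real coefficients as required.

p(z) = z^4 + 3·z^3 -3·z^2 -135·z -250.


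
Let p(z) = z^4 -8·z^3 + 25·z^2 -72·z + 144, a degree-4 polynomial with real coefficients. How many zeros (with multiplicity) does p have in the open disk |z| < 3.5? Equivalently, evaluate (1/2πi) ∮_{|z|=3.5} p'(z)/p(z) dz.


The zeros of p are: 4, 4, (0 + 3i), (0 - 3i).
Their magnitudes are: 4, 4, 3, 3.
Zeros with |z| < R = 3.5: (0 + 3i), (0 - 3i).
Count = 2.
By the argument principle, (1/2πi) ∮_{|z|=R} p'(z)/p(z) dz equals exactly this count.

Number of zeros inside |z| < 3.5: 2.


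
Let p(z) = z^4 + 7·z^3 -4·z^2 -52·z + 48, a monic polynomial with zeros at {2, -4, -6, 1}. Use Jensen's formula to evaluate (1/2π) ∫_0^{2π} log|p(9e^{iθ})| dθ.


Zeros: -6, -4, 1, 2; r = 9.
Inside |z| < r: -6, -4, 1, 2. Outside (|z| ≥ r): ∅.
p(0) = 48, so log|p(0)| = log(48) = 3.8712.
Apply Jensen: I(r) = log|p(0)| + Σ_k log(r/|z_k|), summed over zeros inside |z| < r.
  log(r/|z_k|) for z_k = 2: log(9/2) = 1.5041
  log(r/|z_k|) for z_k = -4: log(9/4) = 0.8109
  log(r/|z_k|) for z_k = -6: log(9/6) = 0.4055
  log(r/|z_k|) for z_k = 1: log(9/1) = 2.1972
Sum over inside zeros: 4.9177.
I(r) = log|p(0)| + (inside sum) = 3.8712 + 4.9177 = 8.7889.
Closed form (all zeros inside, monic): I(r) = n·log(r) = 4·log(9) = 8.7889. ✓

I(r) ≈ 8.7889.


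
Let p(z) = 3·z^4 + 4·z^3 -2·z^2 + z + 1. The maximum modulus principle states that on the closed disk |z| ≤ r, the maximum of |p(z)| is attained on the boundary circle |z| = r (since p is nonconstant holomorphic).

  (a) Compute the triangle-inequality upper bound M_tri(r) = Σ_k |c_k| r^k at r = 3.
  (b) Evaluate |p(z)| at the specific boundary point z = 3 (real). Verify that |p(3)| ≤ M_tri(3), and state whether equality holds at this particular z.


Coefficients: c_0 = 1, c_1 = 1, c_2 = -2, c_3 = 4, c_4 = 3. Radius r = 3.
Part (a). Triangle bound: M_tri(r) = Σ_k |c_k| r^k
  = |1|·3^0 + |1|·3^1 + |-2|·3^2 + |4|·3^3 + |3|·3^4
  = 1 + 3 + 18 + 108 + 243 = 373.
This bounds M(r) := max_{|z|=r} |p(z)| from above; equality holds iff all terms c_k z^k can be made to align in phase at a single z on |z|=r.
Part (b). At z = 3 (real, on the circle |z| = r):
  p(3) = (1)·3^0 + (1)·3^1 + (-2)·3^2 + (4)·3^3 + (3)·3^4 = 337.
  |p(3)| = 337.
Check: |p(3)| = 337 ≤ 373 = M_tri(3). ✓ Equality does not hold at z = 3 (the coefficients have mixed signs, so the terms do not all align in phase there).

M_tri(3) = 373; |p(3)| = 337; equality at z=3: no.


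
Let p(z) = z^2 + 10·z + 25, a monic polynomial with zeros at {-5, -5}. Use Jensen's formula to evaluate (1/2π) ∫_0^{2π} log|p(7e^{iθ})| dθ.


Zeros: -5, -5; r = 7.
Inside |z| < r: -5, -5. Outside (|z| ≥ r): ∅.
p(0) = 25, so log|p(0)| = log(25) = 3.2189.
Apply Jensen: I(r) = log|p(0)| + Σ_k log(r/|z_k|), summed over zeros inside |z| < r.
  log(r/|z_k|) for z_k = -5: log(7/5) = 0.3365
  log(r/|z_k|) for z_k = -5: log(7/5) = 0.3365
Sum over inside zeros: 0.6729.
I(r) = log|p(0)| + (inside sum) = 3.2189 + 0.6729 = 3.8918.
Closed form (all zeros inside, monic): I(r) = n·log(r) = 2·log(7) = 3.8918. ✓

I(r) ≈ 3.8918.


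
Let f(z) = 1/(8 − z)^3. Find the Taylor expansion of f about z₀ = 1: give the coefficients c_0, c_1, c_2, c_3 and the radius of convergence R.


Let w = z − z₀, so z = z₀ + w.
Then 8 − z = 8 − (z₀ + w) = (8 − z₀) − w = 7 − w.
f(z) = 1/(7 − w)^3 = (1/(7)^3) · (1 − w/(7))^{−3}.
By the binomial series (1−u)^{−3} = Σ_{n≥0} C(n+2, 2) u^n for |u|<1, with u = w/(7):
  c_n = C(n+2, 2) / (7)^(n+3).
  c_0 = 1/(7)^3 = 1/343.
  c_1 = 3/(7)^4 = 3/2401.
  c_2 = 6/(7)^5 = 6/16807.
  c_3 = 10/(7)^6 = 10/117649.
The series is valid for |w/d| < 1, i.e. |z − z₀| < |d|.
Radius of convergence: R = |8 − z₀| = |7| = 7 (distance from z₀ to the singularity z = 8).

c_0 = 1/343, c_1 = 3/2401, c_2 = 6/16807, c_3 = 10/117649; R = 7.


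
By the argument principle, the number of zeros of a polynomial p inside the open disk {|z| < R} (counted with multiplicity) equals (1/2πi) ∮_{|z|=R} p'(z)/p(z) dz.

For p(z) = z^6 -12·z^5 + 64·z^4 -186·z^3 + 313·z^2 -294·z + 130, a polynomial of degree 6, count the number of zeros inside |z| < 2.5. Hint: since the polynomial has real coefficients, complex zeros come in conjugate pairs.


The zeros of p are: (3 + 2i), (3 - 2i), (2 + 1i), (2 - 1i), (1 + 1i), (1 - 1i).
Their magnitudes are: 3.606, 3.606, 2.236, 2.236, 1.414, 1.414.
Zeros with |z| < R = 2.5: (2 + 1i), (2 - 1i), (1 + 1i), (1 - 1i).
Count = 4.
By the argument principle, (1/2πi) ∮_{|z|=R} p'(z)/p(z) dz equals exactly this count.

Number of zeros inside |z| < 2.5: 4.


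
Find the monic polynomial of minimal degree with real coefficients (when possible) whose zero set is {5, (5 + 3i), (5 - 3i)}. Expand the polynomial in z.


The polynomial is p(z) = ∏_{α ∈ S} (z − α), where S = {5, (5 + 3i), (5 - 3i)}.
Expanding the product yields: p(z) = z^3 -15·z^2 + 84·z -170.
Note conjugate pairs combine to real quadratics: (z − (5+3i))(z − (5−3i)) = z² − 10z + 34.
The resulting polynomial has degree 3 and real coefficients as required.

p(z) = z^3 -15·z^2 + 84·z -170.


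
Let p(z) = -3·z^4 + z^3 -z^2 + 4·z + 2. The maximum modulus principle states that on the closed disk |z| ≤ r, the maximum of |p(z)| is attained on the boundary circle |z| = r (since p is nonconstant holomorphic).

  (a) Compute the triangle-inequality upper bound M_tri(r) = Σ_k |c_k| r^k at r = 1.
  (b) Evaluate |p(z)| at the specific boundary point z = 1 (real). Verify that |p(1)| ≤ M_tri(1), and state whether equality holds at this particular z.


Coefficients: c_0 = 2, c_1 = 4, c_2 = -1, c_3 = 1, c_4 = -3. Radius r = 1.
Part (a). Triangle bound: M_tri(r) = Σ_k |c_k| r^k
  = |2|·1^0 + |4|·1^1 + |-1|·1^2 + |1|·1^3 + |-3|·1^4
  = 2 + 4 + 1 + 1 + 3 = 11.
This bounds M(r) := max_{|z|=r} |p(z)| from above; equality holds iff all terms c_k z^k can be made to align in phase at a single z on |z|=r.
Part (b). At z = 1 (real, on the circle |z| = r):
  p(1) = (2)·1^0 + (4)·1^1 + (-1)·1^2 + (1)·1^3 + (-3)·1^4 = 3.
  |p(1)| = 3.
Check: |p(1)| = 3 ≤ 11 = M_tri(1). ✓ Equality does not hold at z = 1 (the coefficients have mixed signs, so the terms do not all align in phase there).

M_tri(1) = 11; |p(1)| = 3; equality at z=1: no.


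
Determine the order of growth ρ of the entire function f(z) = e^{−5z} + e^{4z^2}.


Each summand is entire of order 1 and 2 respectively (as in the single-exponential case). The order of a sum is at most the max of the orders, so ρ ≤ 2. For the lower bound: on |z|=r choose arg z so that 4z^2 is real positive; then |e^{4z^2}| = e^{4r^2} while |e^{-5z}| ≤ e^{5r^1} = o(e^{4r^2}). So |f| ≥ e^{4r^2}(1 − o(1)) and ρ ≥ 2. Hence ρ = max(1, 2) = 2.
Therefore ρ = 2.

Order ρ = 2.


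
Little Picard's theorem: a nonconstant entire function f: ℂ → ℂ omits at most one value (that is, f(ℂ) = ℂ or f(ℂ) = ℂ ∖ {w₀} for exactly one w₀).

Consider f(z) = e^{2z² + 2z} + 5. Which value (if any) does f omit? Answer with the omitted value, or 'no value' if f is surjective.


Little Picard bounds the complement of f(ℂ) to at most one point.
The exponent g(z) = 2z² + 2z is a nonconstant polynomial, hence surjective onto ℂ. So e^{g(z)} takes every value in {e^w : w ∈ ℂ} = ℂ ∖ {0}. Adding 5 shifts the range to ℂ ∖ {5}. f omits exactly 5.

Omitted value: 5.


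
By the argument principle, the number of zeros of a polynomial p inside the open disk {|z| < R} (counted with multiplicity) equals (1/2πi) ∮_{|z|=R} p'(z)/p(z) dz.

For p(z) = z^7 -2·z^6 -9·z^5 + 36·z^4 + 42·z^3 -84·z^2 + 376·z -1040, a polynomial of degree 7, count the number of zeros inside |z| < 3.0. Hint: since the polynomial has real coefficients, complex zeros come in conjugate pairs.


The zeros of p are: (0 + 2i), (0 - 2i), (3 + 2i), (3 - 2i), (-3 + 1i), (-3 - 1i), 2.
Their magnitudes are: 2, 2, 3.606, 3.606, 3.162, 3.162, 2.
Zeros with |z| < R = 3.0: (0 + 2i), (0 - 2i), 2.
Count = 3.
By the argument principle, (1/2πi) ∮_{|z|=R} p'(z)/p(z) dz equals exactly this count.

Number of zeros inside |z| < 3.0: 3.


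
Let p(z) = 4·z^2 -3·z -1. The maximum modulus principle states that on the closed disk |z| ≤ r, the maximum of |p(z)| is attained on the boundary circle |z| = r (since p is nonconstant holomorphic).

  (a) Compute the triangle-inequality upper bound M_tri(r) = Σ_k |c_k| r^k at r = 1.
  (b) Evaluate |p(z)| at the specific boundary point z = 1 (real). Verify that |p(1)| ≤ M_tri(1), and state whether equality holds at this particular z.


Coefficients: c_0 = -1, c_1 = -3, c_2 = 4. Radius r = 1.
Part (a). Triangle bound: M_tri(r) = Σ_k |c_k| r^k
  = |-1|·1^0 + |-3|·1^1 + |4|·1^2
  = 1 + 3 + 4 = 8.
This bounds M(r) := max_{|z|=r} |p(z)| from above; equality holds iff all terms c_k z^k can be made to align in phase at a single z on |z|=r.
Part (b). At z = 1 (real, on the circle |z| = r):
  p(1) = (-1)·1^0 + (-3)·1^1 + (4)·1^2 = 0.
  |p(1)| = 0.
Check: |p(1)| = 0 ≤ 8 = M_tri(1). ✓ Equality does not hold at z = 1 (the coefficients have mixed signs, so the terms do not all align in phase there).

M_tri(1) = 8; |p(1)| = 0; equality at z=1: no.


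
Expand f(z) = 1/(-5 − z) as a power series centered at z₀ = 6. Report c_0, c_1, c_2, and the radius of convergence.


Let w = z − z₀, so z = z₀ + w.
Then -5 − z = -5 − (z₀ + w) = (-5 − z₀) − w = -11 − w.
f(z) = 1/(-11 − w) = (1/(-11)) · 1/(1 − w/(-11)) = Σ_{n≥0} w^n / (-11)^(n+1).
So c_n = 1/(-11)^(n+1):
  c_0 = 1/(-11)^1 = -1/11.
  c_1 = 1/(-11)^2 = 1/121.
  c_2 = 1/(-11)^3 = -1/1331.
The series is valid for |w/d| < 1, i.e. |z − z₀| < |d|.
Radius of convergence: R = |-5 − z₀| = |-11| = 11 (distance from z₀ to the singularity z = -5).

c_0 = -1/11, c_1 = 1/121, c_2 = -1/1331; R = 11.


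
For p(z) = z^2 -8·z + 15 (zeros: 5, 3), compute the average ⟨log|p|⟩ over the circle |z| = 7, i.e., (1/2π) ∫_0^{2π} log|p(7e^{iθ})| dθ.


Zeros: 3, 5; r = 7.
Inside |z| < r: 3, 5. Outside (|z| ≥ r): ∅.
p(0) = 15, so log|p(0)| = log(15) = 2.7081.
Apply Jensen: I(r) = log|p(0)| + Σ_k log(r/|z_k|), summed over zeros inside |z| < r.
  log(r/|z_k|) for z_k = 5: log(7/5) = 0.3365
  log(r/|z_k|) for z_k = 3: log(7/3) = 0.8473
Sum over inside zeros: 1.1838.
I(r) = log|p(0)| + (inside sum) = 2.7081 + 1.1838 = 3.8918.
Closed form (all zeros inside, monic): I(r) = n·log(r) = 2·log(7) = 3.8918. ✓

I(r) ≈ 3.8918.


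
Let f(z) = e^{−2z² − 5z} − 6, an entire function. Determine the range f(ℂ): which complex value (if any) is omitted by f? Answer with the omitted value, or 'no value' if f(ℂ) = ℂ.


Little Picard bounds the complement of f(ℂ) to at most one point.
The exponent g(z) = −2z² − 5z is a nonconstant polynomial, hence surjective onto ℂ. So e^{g(z)} takes every value in {e^w : w ∈ ℂ} = ℂ ∖ {0}. Adding -6 shifts the range to ℂ ∖ {-6}. f omits exactly -6.

Omitted value: -6.


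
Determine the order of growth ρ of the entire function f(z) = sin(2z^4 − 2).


Write sin(w) = (e^{iw} ± e^{−iw})/(2 or 2i), so |sin(w)| ≤ e^{|w|}. With w = 2z^4 − 2, |w| ≤ 2r^4 + 2 on |z|=r, giving M(r) ≤ e^{2r^4 + 2} and ρ ≤ 4. For the lower bound, choose z on |z|=r with 2z^4 purely imaginary of modulus 2r^4; then |sin(2z^4 − 2)| grows like e^{2r^4}/2, so ρ ≥ 4. Hence ρ = 4.
Therefore ρ = 4.

Order ρ = 4.


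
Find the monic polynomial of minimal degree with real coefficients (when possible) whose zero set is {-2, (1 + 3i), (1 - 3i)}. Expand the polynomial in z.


The polynomial is p(z) = ∏_{α ∈ S} (z − α), where S = {-2, (1 + 3i), (1 - 3i)}.
Expanding the product yields: p(z) = z^3 + 6·z + 20.
Note conjugate pairs combine to real quadratics: (z − (1+3i))(z − (1−3i)) = z² − 2z + 10.
The resulting polynomial has degree 3 and real coefficients as required.

p(z) = z^3 + 6·z + 20.


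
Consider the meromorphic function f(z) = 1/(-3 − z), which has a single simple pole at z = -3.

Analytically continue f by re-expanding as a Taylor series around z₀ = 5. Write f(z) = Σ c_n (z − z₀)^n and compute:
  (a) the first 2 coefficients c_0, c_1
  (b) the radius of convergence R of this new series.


Let w = z − z₀, so z = z₀ + w.
Then -3 − z = -3 − (z₀ + w) = (-3 − z₀) − w = -8 − w.
f(z) = 1/(-8 − w) = (1/(-8)) · 1/(1 − w/(-8)) = Σ_{n≥0} w^n / (-8)^(n+1).
So c_n = 1/(-8)^(n+1):
  c_0 = 1/(-8)^1 = -1/8.
  c_1 = 1/(-8)^2 = 1/64.
The series is valid for |w/d| < 1, i.e. |z − z₀| < |d|.
Radius of convergence: R = |-3 − z₀| = |-8| = 8 (distance from z₀ to the singularity z = -3).

c_0 = -1/8, c_1 = 1/64; R = 8.


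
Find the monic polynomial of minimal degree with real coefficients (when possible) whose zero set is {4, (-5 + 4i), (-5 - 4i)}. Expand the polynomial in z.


The polynomial is p(z) = ∏_{α ∈ S} (z − α), where S = {4, (-5 + 4i), (-5 - 4i)}.
Expanding the product yields: p(z) = z^3 + 6·z^2 + z -164.
Note conjugate pairs combine to real quadratics: (z − (-5+4i))(z − (-5−4i)) = z² + 10z + 41.
The resulting polynomial has degree 3 and real coefficients as required.

p(z) = z^3 + 6·z^2 + z -164.


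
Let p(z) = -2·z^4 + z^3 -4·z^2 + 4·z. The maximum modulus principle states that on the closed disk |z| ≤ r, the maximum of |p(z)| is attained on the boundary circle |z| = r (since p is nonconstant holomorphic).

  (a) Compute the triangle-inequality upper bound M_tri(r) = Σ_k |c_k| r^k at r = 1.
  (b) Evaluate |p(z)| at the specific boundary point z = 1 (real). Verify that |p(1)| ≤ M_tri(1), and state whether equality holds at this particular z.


Coefficients: c_0 = 0, c_1 = 4, c_2 = -4, c_3 = 1, c_4 = -2. Radius r = 1.
Part (a). Triangle bound: M_tri(r) = Σ_k |c_k| r^k
  = |0|·1^0 + |4|·1^1 + |-4|·1^2 + |1|·1^3 + |-2|·1^4
  = 0 + 4 + 4 + 1 + 2 = 11.
This bounds M(r) := max_{|z|=r} |p(z)| from above; equality holds iff all terms c_k z^k can be made to align in phase at a single z on |z|=r.
Part (b). At z = 1 (real, on the circle |z| = r):
  p(1) = (0)·1^0 + (4)·1^1 + (-4)·1^2 + (1)·1^3 + (-2)·1^4 = -1.
  |p(1)| = 1.
Check: |p(1)| = 1 ≤ 11 = M_tri(1). ✓ Equality does not hold at z = 1 (the coefficients have mixed signs, so the terms do not all align in phase there).

M_tri(1) = 11; |p(1)| = 1; equality at z=1: no.


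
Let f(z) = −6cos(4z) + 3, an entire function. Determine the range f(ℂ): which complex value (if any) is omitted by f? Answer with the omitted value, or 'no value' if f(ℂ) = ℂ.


Little Picard bounds the complement of f(ℂ) to at most one point.
cos is entire and surjective onto ℂ: for every w ∈ ℂ, cos(ζ) = w has a solution ζ ∈ ℂ (e.g., via the complex inverse arccos). With ζ = 4z this gives z = ζ/(4). Then -6·cos(4z) takes every value in -6·ℂ = ℂ, and adding 3 is a bijection of ℂ. So f is surjective and omits no value. (Note: only on the real line is cos bounded by [−1, 1].)

Omitted value: no value.
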